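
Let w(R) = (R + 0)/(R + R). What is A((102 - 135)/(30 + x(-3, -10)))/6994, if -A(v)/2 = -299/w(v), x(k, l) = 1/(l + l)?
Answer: 46/269 ≈ 0.17100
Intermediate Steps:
w(R) = 1/2 (w(R) = R/((2*R)) = R*(1/(2*R)) = 1/2)
x(k, l) = 1/(2*l)
A(v) = 1196 (A(v) = -(-598)/1/2 = -(-598)*2 = -2*(-598) = 1196)
A((102 - 135)/(30 + x(-3, -10)))/6994 = 1196/6994 = 1196*(1/6994) = 46/269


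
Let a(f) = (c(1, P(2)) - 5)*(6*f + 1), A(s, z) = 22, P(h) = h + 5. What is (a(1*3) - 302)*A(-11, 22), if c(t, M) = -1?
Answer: -9152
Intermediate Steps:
P(h) = 5 + h
a(f) = -6 - 36*f (a(f) = (-1 - 5)*(6*f + 1) = -6*(1 + 6*f) = -6 - 36*f)
(a(1*3) - 302)*A(-11, 22) = ((-6 - 36*3) - 302)*22 = ((-6 - 108) - 302)*22 = (-114 - 302)*22 = -416*22 = -9152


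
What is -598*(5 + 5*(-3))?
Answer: 5980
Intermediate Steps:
-598*(5 + 5*(-3)) = -598*(5 - 15) = -598*(-10) = 5980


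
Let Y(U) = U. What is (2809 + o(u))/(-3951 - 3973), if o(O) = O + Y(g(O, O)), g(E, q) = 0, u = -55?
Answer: -1377/3962 ≈ -0.34755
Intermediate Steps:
o(O) = O (o(O) = O + 0 = O)
(2809 + o(u))/(-3951 - 3973) = (2809 - 55)/(-3951 - 3973) = 2754/(-7924) = 2754*(-1/7924) = -1377/3962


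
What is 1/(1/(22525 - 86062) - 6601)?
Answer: -63537/419407738 ≈ -0.00015149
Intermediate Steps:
1/(1/(22525 - 86062) - 6601) = 1/(1/(-63537) - 6601) = 1/(-1/63537 - 6601) = 1/(-419407738/63537) = -63537/419407738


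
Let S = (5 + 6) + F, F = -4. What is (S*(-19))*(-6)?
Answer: 798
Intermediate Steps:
S = 7 (S = (5 + 6) - 4 = 11 - 4 = 7)
(S*(-19))*(-6) = (7*(-19))*(-6) = -133*(-6) = 798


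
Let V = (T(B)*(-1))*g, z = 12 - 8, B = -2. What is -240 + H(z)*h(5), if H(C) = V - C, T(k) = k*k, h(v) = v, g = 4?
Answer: -340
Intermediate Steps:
T(k) = k²
z = 4
V = -16 (V = ((-2)²*(-1))*4 = (4*(-1))*4 = -4*4 = -16)
H(C) = -16 - C
-240 + H(z)*h(5) = -240 + (-16 - 1*4)*5 = -240 + (-16 - 4)*5 = -240 - 20*5 = -240 - 100 = -340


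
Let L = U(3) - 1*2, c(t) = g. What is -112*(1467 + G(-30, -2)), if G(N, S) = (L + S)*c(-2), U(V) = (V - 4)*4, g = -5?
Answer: -168784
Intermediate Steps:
c(t) = -5
U(V) = -16 + 4*V (U(V) = (-4 + V)*4 = -16 + 4*V)
L = -6 (L = (-16 + 4*3) - 1*2 = (-16 + 12) - 2 = -4 - 2 = -6)
G(N, S) = 30 - 5*S (G(N, S) = (-6 + S)*(-5) = 30 - 5*S)
-112*(1467 + G(-30, -2)) = -112*(1467 + (30 - 5*(-2))) = -112*(1467 + (30 + 10)) = -112*(1467 + 40) = -112*1507 = -168784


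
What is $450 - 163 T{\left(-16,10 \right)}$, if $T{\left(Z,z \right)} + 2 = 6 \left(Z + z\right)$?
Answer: $6644$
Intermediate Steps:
$T{\left(Z,z \right)} = -2 + 6 Z + 6 z$ ($T{\left(Z,z \right)} = -2 + 6 \left(Z + z\right) = -2 + \left(6 Z + 6 z\right) = -2 + 6 Z + 6 z$)
$450 - 163 T{\left(-16,10 \right)} = 450 - 163 \left(-2 + 6 \left(-16\right) + 6 \cdot 10\right) = 450 - 163 \left(-2 - 96 + 60\right) = 450 - -6194 = 450 + 6194 = 6644$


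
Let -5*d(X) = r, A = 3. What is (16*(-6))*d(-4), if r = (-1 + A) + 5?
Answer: 672/5 ≈ 134.40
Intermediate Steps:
r = 7 (r = (-1 + 3) + 5 = 2 + 5 = 7)
d(X) = -7/5 (d(X) = -⅕*7 = -7/5)
(16*(-6))*d(-4) = (16*(-6))*(-7/5) = -96*(-7/5) = 672/5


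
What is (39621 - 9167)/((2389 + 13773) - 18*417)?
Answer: 15227/4328 ≈ 3.5183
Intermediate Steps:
(39621 - 9167)/((2389 + 13773) - 18*417) = 30454/(16162 - 7506) = 30454/8656 = 30454*(1/8656) = 15227/4328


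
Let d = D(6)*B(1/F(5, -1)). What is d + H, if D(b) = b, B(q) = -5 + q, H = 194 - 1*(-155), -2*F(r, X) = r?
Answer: 1583/5 ≈ 316.60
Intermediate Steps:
F(r, X) = -r/2
H = 349 (H = 194 + 155 = 349)
d = -162/5 (d = 6*(-5 + 1/(-1/2*5)) = 6*(-5 + 1/(-5/2)) = 6*(-5 - 2/5) = 6*(-27/5) = -162/5 ≈ -32.400)
d + H = -162/5 + 349 = 1583/5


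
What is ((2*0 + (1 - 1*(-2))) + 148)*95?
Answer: 14345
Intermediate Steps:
((2*0 + (1 - 1*(-2))) + 148)*95 = ((0 + (1 + 2)) + 148)*95 = ((0 + 3) + 148)*95 = (3 + 148)*95 = 151*95 = 14345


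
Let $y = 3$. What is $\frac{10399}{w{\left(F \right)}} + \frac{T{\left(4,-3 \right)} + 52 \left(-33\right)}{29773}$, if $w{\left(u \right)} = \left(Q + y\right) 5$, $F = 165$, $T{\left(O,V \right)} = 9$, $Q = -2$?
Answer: $\frac{309600892}{148865} \approx 2079.7$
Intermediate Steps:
$w{\left(u \right)} = 5$ ($w{\left(u \right)} = \left(-2 + 3\right) 5 = 1 \cdot 5 = 5$)
$\frac{10399}{w{\left(F \right)}} + \frac{T{\left(4,-3 \right)} + 52 \left(-33\right)}{29773} = \frac{10399}{5} + \frac{9 + 52 \left(-33\right)}{29773} = 10399 \cdot \frac{1}{5} + \left(9 - 1716\right) \frac{1}{29773} = \frac{10399}{5} - \frac{1707}{29773} = \frac{309600892}{148865}$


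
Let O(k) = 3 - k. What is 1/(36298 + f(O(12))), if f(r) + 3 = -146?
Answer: 1/36149 ≈ 2.7663e-5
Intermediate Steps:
f(r) = -149 (f(r) = -3 - 146 = -149)
1/(36298 + f(O(12))) = 1/(36298 - 149) = 1/36149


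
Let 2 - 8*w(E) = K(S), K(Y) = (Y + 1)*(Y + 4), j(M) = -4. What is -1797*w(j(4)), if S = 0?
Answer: 1797/4 ≈ 449.25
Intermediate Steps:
K(Y) = (1 + Y)*(4 + Y)
w(E) = -1/4 (w(E) = 1/4 - (4 + 0**2 + 5*0)/8 = 1/4 - (4 + 0 + 0)/8 = 1/4 - 1/8*4 = 1/4 - 1/2 = -1/4)
-1797*w(j(4)) = -1797*(-1/4) = 1797/4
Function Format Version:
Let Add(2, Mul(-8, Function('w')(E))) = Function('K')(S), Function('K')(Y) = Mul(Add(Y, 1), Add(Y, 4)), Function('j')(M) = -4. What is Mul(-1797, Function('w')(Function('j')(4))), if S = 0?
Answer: Rational(1797, 4) ≈ 449.25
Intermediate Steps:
Function('K')(Y) = Mul(Add(1, Y), Add(4, Y))
Function('w')(E) = Rational(-1, 4) (Function('w')(E) = Add(Rational(1, 4), Mul(Rational(-1, 8), Add(4, Pow(0, 2), Mul(5, 0)))) = Add(Rational(1, 4), Mul(Rational(-1, 8), Add(4, 0, 0))) = Add(Rational(1, 4), Mul(Rational(-1, 8), 4)) = Add(Rational(1, 4), Rational(-1, 2)) = Rational(-1, 4))
Mul(-1797, Function('w')(Function('j')(4))) = Mul(-1797, Rational(-1, 4)) = Rational(1797, 4)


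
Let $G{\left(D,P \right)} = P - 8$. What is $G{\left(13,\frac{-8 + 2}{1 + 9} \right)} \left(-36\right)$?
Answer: $\frac{1548}{5} \approx 309.6$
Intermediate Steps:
$G{\left(D,P \right)} = -8 + P$
$G{\left(13,\frac{-8 + 2}{1 + 9} \right)} \left(-36\right) = \left(-8 + \frac{-8 + 2}{1 + 9}\right) \left(-36\right) = \left(-8 - \frac{6}{10}\right) \left(-36\right) = \left(-8 - \frac{3}{5}\right) \left(-36\right) = \left(- \frac{43}{5}\right) \left(-36\right) = \frac{1548}{5}$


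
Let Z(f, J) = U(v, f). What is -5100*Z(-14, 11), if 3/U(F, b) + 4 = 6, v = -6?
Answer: -7650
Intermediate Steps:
U(F, b) = 3/2 (U(F, b) = 3/(-4 + 6) = 3/2)
Z(f, J) = 3/2
-5100*Z(-14, 11) = -5100*3/2 = -7650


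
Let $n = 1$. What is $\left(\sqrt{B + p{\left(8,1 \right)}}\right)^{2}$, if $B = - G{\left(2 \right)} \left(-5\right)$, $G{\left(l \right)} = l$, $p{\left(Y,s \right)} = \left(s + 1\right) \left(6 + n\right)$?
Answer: $24$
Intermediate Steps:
$p{\left(Y,s \right)} = 7 + 7 s$ ($p{\left(Y,s \right)} = \left(s + 1\right) \left(6 + 1\right) = \left(1 + s\right) 7 = 7 + 7 s$)
$B = 10$ ($B = \left(-1\right) 2 \left(-5\right) = \left(-2\right) \left(-5\right) = 10$)
$\left(\sqrt{B + p{\left(8,1 \right)}}\right)^{2} = \left(\sqrt{10 + \left(7 + 7 \cdot 1\right)}\right)^{2} = \left(\sqrt{10 + \left(7 + 7\right)}\right)^{2} = \left(\sqrt{10 + 14}\right)^{2} = \left(\sqrt{24}\right)^{2} = \left(2 \sqrt{6}\right)^{2} = 24$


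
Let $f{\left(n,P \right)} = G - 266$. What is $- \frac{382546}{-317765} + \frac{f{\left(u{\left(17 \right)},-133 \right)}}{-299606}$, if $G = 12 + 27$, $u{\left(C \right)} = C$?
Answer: $\frac{114685209531}{95204300590} \approx 1.2046$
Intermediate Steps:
$G = 39$
$f{\left(n,P \right)} = -227$ ($f{\left(n,P \right)} = 39 - 266 = -227$)
$- \frac{382546}{-317765} + \frac{f{\left(u{\left(17 \right)},-133 \right)}}{-299606} = - \frac{382546}{-317765} - \frac{227}{-299606} = \left(-382546\right) \left(- \frac{1}{317765}\right) - - \frac{227}{299606} = \frac{382546}{317765} + \frac{227}{299606} = \frac{114685209531}{95204300590}$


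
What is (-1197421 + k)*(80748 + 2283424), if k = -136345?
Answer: -3153252231752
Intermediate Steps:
(-1197421 + k)*(80748 + 2283424) = (-1197421 - 136345)*(80748 + 2283424) = -1333766*2364172 = -3153252231752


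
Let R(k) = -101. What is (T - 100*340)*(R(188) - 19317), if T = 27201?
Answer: 132022982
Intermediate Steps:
(T - 100*340)*(R(188) - 19317) = (27201 - 100*340)*(-101 - 19317) = (27201 - 34000)*(-19418) = -6799*(-19418) = 132022982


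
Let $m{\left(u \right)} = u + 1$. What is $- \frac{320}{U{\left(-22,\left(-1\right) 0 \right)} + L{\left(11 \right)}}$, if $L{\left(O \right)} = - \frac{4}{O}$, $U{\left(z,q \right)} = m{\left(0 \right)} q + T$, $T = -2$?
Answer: $\frac{1760}{13} \approx 135.38$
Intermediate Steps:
$m{\left(u \right)} = 1 + u$
$U{\left(z,q \right)} = -2 + q$ ($U{\left(z,q \right)} = \left(1 + 0\right) q - 2 = 1 q - 2 = q - 2 = -2 + q$)
$- \frac{320}{U{\left(-22,\left(-1\right) 0 \right)} + L{\left(11 \right)}} = - \frac{320}{\left(-2 - 0\right) - \frac{4}{11}} = - \frac{320}{\left(-2 + 0\right) - \frac{4}{11}} = - \frac{320}{-2 - \frac{4}{11}} = - \frac{320}{- \frac{26}{11}} = \left(-320\right) \left(- \frac{11}{26}\right) = \frac{1760}{13}$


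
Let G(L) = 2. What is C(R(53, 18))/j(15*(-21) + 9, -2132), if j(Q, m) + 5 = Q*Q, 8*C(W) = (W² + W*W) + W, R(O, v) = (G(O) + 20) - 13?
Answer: 171/749048 ≈ 0.00022829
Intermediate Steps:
R(O, v) = 9 (R(O, v) = (2 + 20) - 13 = 22 - 13 = 9)
C(W) = W²/4 + W/8 (C(W) = ((W² + W*W) + W)/8 = ((W² + W²) + W)/8 = (2*W² + W)/8 = (W + 2*W²)/8 = W²/4 + W/8)
j(Q, m) = -5 + Q² (j(Q, m) = -5 + Q*Q = -5 + Q²)
C(R(53, 18))/j(15*(-21) + 9, -2132) = ((⅛)*9*(1 + 2*9))/(-5 + (15*(-21) + 9)²) = ((⅛)*9*(1 + 18))/(-5 + (-315 + 9)²) = ((⅛)*9*19)/(-5 + (-306)²) = 171/(8*(-5 + 93636)) = (171/8)/93631 = (171/8)*(1/93631) = 171/749048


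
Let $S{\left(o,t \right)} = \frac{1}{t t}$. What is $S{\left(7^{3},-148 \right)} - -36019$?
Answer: $\frac{788960177}{21904} \approx 36019.0$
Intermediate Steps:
$S{\left(o,t \right)} = \frac{1}{t^{2}}$
$S{\left(7^{3},-148 \right)} - -36019 = \frac{1}{21904} - -36019 = \frac{1}{21904} + 36019 = \frac{788960177}{21904}$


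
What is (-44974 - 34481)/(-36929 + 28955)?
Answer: 26485/2658 ≈ 9.9643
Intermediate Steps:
(-44974 - 34481)/(-36929 + 28955) = -79455/(-7974) = -79455*(-1/7974) = 26485/2658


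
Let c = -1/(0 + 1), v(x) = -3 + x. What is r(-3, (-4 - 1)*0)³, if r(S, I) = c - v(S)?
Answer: 125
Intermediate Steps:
c = -1 (c = -1/1 = -1*1 = -1)
r(S, I) = 2 - S (r(S, I) = -1 - (-3 + S) = -1 + (3 - S) = 2 - S)
r(-3, (-4 - 1)*0)³ = (2 - 1*(-3))³ = (2 + 3)³ = 5³ = 125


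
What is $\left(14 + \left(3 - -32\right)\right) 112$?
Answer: $5488$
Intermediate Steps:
$\left(14 + \left(3 - -32\right)\right) 112 = \left(14 + \left(3 + 32\right)\right) 112 = \left(14 + 35\right) 112 = 49 \cdot 112 = 5488$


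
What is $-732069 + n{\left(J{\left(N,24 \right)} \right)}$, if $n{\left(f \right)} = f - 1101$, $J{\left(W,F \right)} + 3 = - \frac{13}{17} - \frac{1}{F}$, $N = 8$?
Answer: $- \frac{299134913}{408} \approx -7.3317 \cdot 10^{5}$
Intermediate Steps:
$J{\left(W,F \right)} = - \frac{64}{17} - \frac{1}{F}$ ($J{\left(W,F \right)} = -3 - \left(\frac{13}{17} + \frac{1}{F}\right) = - \frac{64}{17} - \frac{1}{F}$)
$n{\left(f \right)} = -1101 + f$ ($n{\left(f \right)} = f - 1101 = -1101 + f$)
$-732069 + n{\left(J{\left(N,24 \right)} \right)} = -732069 - \frac{450761}{408} = - \frac{299134913}{408}$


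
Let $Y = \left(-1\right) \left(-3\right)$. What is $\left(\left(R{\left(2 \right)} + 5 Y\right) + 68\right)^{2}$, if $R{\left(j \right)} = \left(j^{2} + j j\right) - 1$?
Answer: $8100$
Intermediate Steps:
$Y = 3$
$R{\left(j \right)} = -1 + 2 j^{2}$ ($R{\left(j \right)} = \left(j^{2} + j^{2}\right) - 1 = 2 j^{2} - 1 = -1 + 2 j^{2}$)
$\left(\left(R{\left(2 \right)} + 5 Y\right) + 68\right)^{2} = \left(\left(\left(-1 + 2 \cdot 2^{2}\right) + 5 \cdot 3\right) + 68\right)^{2} = \left(\left(\left(-1 + 2 \cdot 4\right) + 15\right) + 68\right)^{2} = \left(\left(\left(-1 + 8\right) + 15\right) + 68\right)^{2} = \left(\left(7 + 15\right) + 68\right)^{2} = \left(22 + 68\right)^{2} = 90^{2} = 8100$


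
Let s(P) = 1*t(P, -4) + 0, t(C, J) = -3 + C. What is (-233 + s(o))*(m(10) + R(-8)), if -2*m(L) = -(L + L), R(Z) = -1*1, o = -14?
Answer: -2250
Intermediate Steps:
R(Z) = -1
m(L) = L (m(L) = -(-1)*(L + L)/2 = -(-1)*2*L/2 = -(-1)*L = L)
s(P) = -3 + P (s(P) = 1*(-3 + P) + 0 = (-3 + P) + 0 = -3 + P)
(-233 + s(o))*(m(10) + R(-8)) = (-233 + (-3 - 14))*(10 - 1) = (-233 - 17)*9 = -250*9 = -2250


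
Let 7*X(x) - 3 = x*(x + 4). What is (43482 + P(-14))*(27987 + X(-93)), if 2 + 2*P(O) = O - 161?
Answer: 17720950743/14 ≈ 1.2658e+9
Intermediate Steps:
X(x) = 3/7 + x*(4 + x)/7 (X(x) = 3/7 + (x*(x + 4))/7 = 3/7 + (x*(4 + x))/7 = 3/7 + x*(4 + x)/7)
P(O) = -163/2 + O/2 (P(O) = -1 + (O - 161)/2 = -1 + (-161 + O)/2 = -1 + (-161/2 + O/2) = -163/2 + O/2)
(43482 + P(-14))*(27987 + X(-93)) = (43482 + (-163/2 + (½)*(-14)))*(27987 + (3/7 + (⅐)*(-93)² + (4/7)*(-93))) = (43482 + (-163/2 - 7))*(27987 + (3/7 + (⅐)*8649 - 372/7)) = (43482 - 177/2)*(27987 + (3/7 + 8649/7 - 372/7)) = 86787*(27987 + 8280/7)/2 = (86787/2)*(204189/7) = 17720950743/14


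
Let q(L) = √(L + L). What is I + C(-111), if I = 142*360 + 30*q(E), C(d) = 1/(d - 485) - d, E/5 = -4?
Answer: 30533675/596 + 60*I*√10 ≈ 51231.0 + 189.74*I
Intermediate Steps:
E = -20 (E = 5*(-4) = -20)
C(d) = 1/(-485 + d) - d
q(L) = √2*√L (q(L) = √(2*L) = √2*√L)
I = 51120 + 60*I*√10 (I = 142*360 + 30*(√2*√(-20)) = 51120 + 30*(√2*(2*I*√5)) = 51120 + 30*(2*I*√10) = 51120 + 60*I*√10 ≈ 51120.0 + 189.74*I)
I + C(-111) = (51120 + 60*I*√10) + (1 - 1*(-111)² + 485*(-111))/(-485 - 111) = (51120 + 60*I*√10) + (1 - 1*12321 - 53835)/(-596) = (51120 + 60*I*√10) - (1 - 12321 - 53835)/596 = (51120 + 60*I*√10) - 1/596*(-66155) = (51120 + 60*I*√10) + 66155/596 = 30533675/596 + 60*I*√10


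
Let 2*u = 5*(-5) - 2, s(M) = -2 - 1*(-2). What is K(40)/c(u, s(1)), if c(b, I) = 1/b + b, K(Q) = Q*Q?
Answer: -86400/733 ≈ -117.87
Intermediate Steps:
s(M) = 0 (s(M) = -2 + 2 = 0)
u = -27/2 (u = (5*(-5) - 2)/2 = (-25 - 2)/2 = (1/2)*(-27) = -27/2 ≈ -13.500)
K(Q) = Q**2
c(b, I) = b + 1/b
K(40)/c(u, s(1)) = 40**2/(-27/2 + 1/(-27/2)) = 1600/(-27/2 - 2/27) = 1600/(-733/54) = 1600*(-54/733) = -86400/733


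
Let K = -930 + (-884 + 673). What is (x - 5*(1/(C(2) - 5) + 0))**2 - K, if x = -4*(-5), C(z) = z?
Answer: 14494/9 ≈ 1610.4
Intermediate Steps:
K = -1141 (K = -930 - 211 = -1141)
x = 20
(x - 5*(1/(C(2) - 5) + 0))**2 - K = (20 - 5*(1/(2 - 5) + 0))**2 - 1*(-1141) = (20 - 5*(1/(-3) + 0))**2 + 1141 = (20 - 5*(-1/3 + 0))**2 + 1141 = (20 - 5*(-1/3))**2 + 1141 = (20 + 5/3)**2 + 1141 = (65/3)**2 + 1141 = 4225/9 + 1141 = 14494/9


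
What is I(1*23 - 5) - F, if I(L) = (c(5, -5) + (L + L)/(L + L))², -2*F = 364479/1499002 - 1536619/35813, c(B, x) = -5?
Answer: -572461591779/107367517252 ≈ -5.3318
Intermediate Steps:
F = 2290341867811/107367517252 (F = -(364479/1499002 - 1536619/35813)/2 = -½*(-2290341867811/53683758626) = 2290341867811/107367517252 ≈ 21.332)
I(L) = 16 (I(L) = (-5 + (L + L)/(L + L))² = (-5 + (2*L)/((2*L)))² = (-5 + (2*L)*(1/(2*L)))² = (-5 + 1)² = (-4)² = 16)
I(1*23 - 5) - F = 16 - 1*2290341867811/107367517252 = 16 - 2290341867811/107367517252 = -572461591779/107367517252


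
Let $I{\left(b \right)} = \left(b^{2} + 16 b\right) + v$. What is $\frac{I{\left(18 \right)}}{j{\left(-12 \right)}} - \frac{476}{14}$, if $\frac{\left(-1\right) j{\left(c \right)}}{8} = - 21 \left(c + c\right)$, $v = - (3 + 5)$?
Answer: $- \frac{34423}{1008} \approx -34.15$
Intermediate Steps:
$v = -8$ ($v = \left(-1\right) 8 = -8$)
$I{\left(b \right)} = -8 + b^{2} + 16 b$ ($I{\left(b \right)} = \left(b^{2} + 16 b\right) - 8 = -8 + b^{2} + 16 b$)
$j{\left(c \right)} = 336 c$ ($j{\left(c \right)} = - 8 \left(- 21 \left(c + c\right)\right) = - 8 \left(- 21 \cdot 2 c\right) = - 8 \left(- 42 c\right) = 336 c$)
$\frac{I{\left(18 \right)}}{j{\left(-12 \right)}} - \frac{476}{14} = \frac{-8 + 18^{2} + 16 \cdot 18}{336 \left(-12\right)} - \frac{476}{14} = \frac{-8 + 324 + 288}{-4032} - 34 = 604 \left(- \frac{1}{4032}\right) - 34 = - \frac{151}{1008} - 34 = - \frac{34423}{1008}$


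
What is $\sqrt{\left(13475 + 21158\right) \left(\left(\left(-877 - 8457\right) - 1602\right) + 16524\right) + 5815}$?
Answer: $3 \sqrt{21503891} \approx 13912.0$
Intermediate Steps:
$\sqrt{\left(13475 + 21158\right) \left(\left(\left(-877 - 8457\right) - 1602\right) + 16524\right) + 5815} = \sqrt{34633 \left(\left(-9334 - 1602\right) + 16524\right) + 5815} = \sqrt{34633 \left(-10936 + 16524\right) + 5815} = \sqrt{34633 \cdot 5588 + 5815} = \sqrt{193529204 + 5815} = \sqrt{193535019} = 3 \sqrt{21503891}$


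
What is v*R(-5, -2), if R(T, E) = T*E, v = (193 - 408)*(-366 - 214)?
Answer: 1247000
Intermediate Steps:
v = 124700 (v = -215*(-580) = 124700)
R(T, E) = E*T
v*R(-5, -2) = 124700*(-2*(-5)) = 124700*10 = 1247000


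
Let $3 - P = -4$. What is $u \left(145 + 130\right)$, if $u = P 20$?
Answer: $38500$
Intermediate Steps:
$P = 7$ ($P = 3 - -4 = 3 + 4 = 7$)
$u = 140$ ($u = 7 \cdot 20 = 140$)
$u \left(145 + 130\right) = 140 \left(145 + 130\right) = 140 \cdot 275 = 38500$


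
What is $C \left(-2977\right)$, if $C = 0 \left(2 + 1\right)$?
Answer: $0$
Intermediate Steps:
$C = 0$ ($C = 0 \cdot 3 = 0$)
$C \left(-2977\right) = 0 \left(-2977\right) = 0$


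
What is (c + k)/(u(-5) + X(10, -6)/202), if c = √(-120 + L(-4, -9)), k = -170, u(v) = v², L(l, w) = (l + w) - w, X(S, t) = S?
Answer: -1717/253 + 101*I*√31/1265 ≈ -6.7866 + 0.44454*I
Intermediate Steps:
L(l, w) = l
c = 2*I*√31 (c = √(-120 - 4) = √(-124) = 2*I*√31 ≈ 11.136*I)
(c + k)/(u(-5) + X(10, -6)/202) = (2*I*√31 - 170)/((-5)² + 10/202) = (-170 + 2*I*√31)/(25 + 10*(1/202)) = (-170 + 2*I*√31)/(25 + 5/101) = (-170 + 2*I*√31)/(2530/101) = (-170 + 2*I*√31)*(101/2530) = -1717/253 + 101*I*√31/1265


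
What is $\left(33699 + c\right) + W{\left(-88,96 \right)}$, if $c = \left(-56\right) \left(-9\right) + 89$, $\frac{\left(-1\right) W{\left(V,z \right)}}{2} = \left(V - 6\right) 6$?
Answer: $35420$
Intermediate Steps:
$W{\left(V,z \right)} = 72 - 12 V$ ($W{\left(V,z \right)} = - 2 \left(V - 6\right) 6 = - 2 \left(-6 + V\right) 6 = - 2 \left(-36 + 6 V\right) = 72 - 12 V$)
$c = 593$ ($c = 504 + 89 = 593$)
$\left(33699 + c\right) + W{\left(-88,96 \right)} = \left(33699 + 593\right) + \left(72 - -1056\right) = 34292 + \left(72 + 1056\right) = 34292 + 1128 = 35420$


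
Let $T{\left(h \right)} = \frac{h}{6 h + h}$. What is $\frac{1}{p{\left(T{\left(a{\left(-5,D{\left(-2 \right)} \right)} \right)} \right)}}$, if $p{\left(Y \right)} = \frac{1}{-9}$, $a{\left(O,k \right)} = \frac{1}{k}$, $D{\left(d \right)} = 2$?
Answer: $-9$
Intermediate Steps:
$T{\left(h \right)} = \frac{1}{7}$ ($T{\left(h \right)} = \frac{h}{7 h} = h \frac{1}{7 h} = \frac{1}{7}$)
$p{\left(Y \right)} = - \frac{1}{9}$
$\frac{1}{p{\left(T{\left(a{\left(-5,D{\left(-2 \right)} \right)} \right)} \right)}} = \frac{1}{- \frac{1}{9}} = -9$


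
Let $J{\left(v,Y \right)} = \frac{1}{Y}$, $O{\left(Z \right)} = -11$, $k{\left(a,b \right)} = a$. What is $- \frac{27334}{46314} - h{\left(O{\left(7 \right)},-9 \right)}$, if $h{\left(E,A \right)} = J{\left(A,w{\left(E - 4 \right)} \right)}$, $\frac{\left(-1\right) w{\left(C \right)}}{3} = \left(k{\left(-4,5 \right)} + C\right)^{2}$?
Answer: $- \frac{4926068}{8359677} \approx -0.58927$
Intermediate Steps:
$w{\left(C \right)} = - 3 \left(-4 + C\right)^{2}$
$h{\left(E,A \right)} = - \frac{1}{3 \left(-8 + E\right)^{2}}$ ($h{\left(E,A \right)} = \frac{1}{\left(-3\right) \left(-4 + \left(E - 4\right)\right)^{2}} = \frac{1}{\left(-3\right) \left(-4 + \left(-4 + E\right)\right)^{2}} = \frac{1}{\left(-3\right) \left(-8 + E\right)^{2}} = - \frac{1}{3 \left(-8 + E\right)^{2}}$)
$- \frac{27334}{46314} - h{\left(O{\left(7 \right)},-9 \right)} = - \frac{27334}{46314} - - \frac{1}{3 \left(-8 - 11\right)^{2}} = \left(-27334\right) \frac{1}{46314} - - \frac{1}{3 \cdot 361} = - \frac{13667}{23157} - \left(- \frac{1}{3}\right) \frac{1}{361} = - \frac{13667}{23157} - - \frac{1}{1083} = - \frac{13667}{23157} + \frac{1}{1083} = - \frac{4926068}{8359677}$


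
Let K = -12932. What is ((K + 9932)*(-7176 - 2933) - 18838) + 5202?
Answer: 30313364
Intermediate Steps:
((K + 9932)*(-7176 - 2933) - 18838) + 5202 = ((-12932 + 9932)*(-7176 - 2933) - 18838) + 5202 = (-3000*(-10109) - 18838) + 5202 = (30327000 - 18838) + 5202 = 30308162 + 5202 = 30313364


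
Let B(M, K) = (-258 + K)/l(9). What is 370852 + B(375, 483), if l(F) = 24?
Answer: 2966891/8 ≈ 3.7086e+5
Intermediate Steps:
B(M, K) = -43/4 + K/24 (B(M, K) = (-258 + K)/24 = (-258 + K)*(1/24) = -43/4 + K/24)
370852 + B(375, 483) = 370852 + (-43/4 + (1/24)*483) = 370852 + (-43/4 + 161/8) = 370852 + 75/8 = 2966891/8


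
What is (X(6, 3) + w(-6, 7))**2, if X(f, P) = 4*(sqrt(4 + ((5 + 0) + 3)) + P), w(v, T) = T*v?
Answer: 1092 - 480*sqrt(3) ≈ 260.62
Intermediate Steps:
X(f, P) = 4*P + 8*sqrt(3) (X(f, P) = 4*(sqrt(4 + (5 + 3)) + P) = 4*(sqrt(4 + 8) + P) = 4*(sqrt(12) + P) = 4*(2*sqrt(3) + P) = 4*(P + 2*sqrt(3)) = 4*P + 8*sqrt(3))
(X(6, 3) + w(-6, 7))**2 = ((4*3 + 8*sqrt(3)) + 7*(-6))**2 = ((12 + 8*sqrt(3)) - 42)**2 = (-30 + 8*sqrt(3))**2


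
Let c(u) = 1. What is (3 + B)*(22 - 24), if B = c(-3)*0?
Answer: -6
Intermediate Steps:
B = 0 (B = 1*0 = 0)
(3 + B)*(22 - 24) = (3 + 0)*(22 - 24) = 3*(-2) = -6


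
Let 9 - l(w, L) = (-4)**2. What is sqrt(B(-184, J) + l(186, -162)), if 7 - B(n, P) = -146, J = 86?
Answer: sqrt(146) ≈ 12.083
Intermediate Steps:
l(w, L) = -7 (l(w, L) = 9 - 1*(-4)**2 = 9 - 1*16 = 9 - 16 = -7)
B(n, P) = 153 (B(n, P) = 7 - 1*(-146) = 7 + 146 = 153)
sqrt(B(-184, J) + l(186, -162)) = sqrt(153 - 7) = sqrt(146)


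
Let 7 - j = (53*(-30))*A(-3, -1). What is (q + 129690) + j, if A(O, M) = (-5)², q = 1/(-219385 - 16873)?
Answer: 40033209325/236258 ≈ 1.6945e+5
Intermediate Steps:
q = -1/236258 (q = 1/(-236258) = -1/236258 ≈ -4.2327e-6)
A(O, M) = 25
j = 39757 (j = 7 - 53*(-30)*25 = 7 - (-1590)*25 = 7 - 1*(-39750) = 7 + 39750 = 39757)
(q + 129690) + j = (-1/236258 + 129690) + 39757 = 30640300019/236258 + 39757 = 40033209325/236258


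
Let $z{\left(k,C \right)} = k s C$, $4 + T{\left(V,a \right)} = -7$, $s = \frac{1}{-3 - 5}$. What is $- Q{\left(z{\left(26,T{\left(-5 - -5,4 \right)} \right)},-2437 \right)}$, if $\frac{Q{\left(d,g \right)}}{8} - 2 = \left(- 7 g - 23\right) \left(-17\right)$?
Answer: $2316880$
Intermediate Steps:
$s = - \frac{1}{8}$ ($s = \frac{1}{-8} = - \frac{1}{8} \approx -0.125$)
$T{\left(V,a \right)} = -11$ ($T{\left(V,a \right)} = -4 - 7 = -11$)
$z{\left(k,C \right)} = - \frac{C k}{8}$ ($z{\left(k,C \right)} = k \left(- \frac{1}{8}\right) C = - \frac{k}{8} C = - \frac{C k}{8}$)
$Q{\left(d,g \right)} = 3144 + 952 g$ ($Q{\left(d,g \right)} = 16 + 8 \left(- 7 g - 23\right) \left(-17\right) = 16 + 8 \left(-23 - 7 g\right) \left(-17\right) = 16 + 8 \left(391 + 119 g\right) = 16 + \left(3128 + 952 g\right) = 3144 + 952 g$)
$- Q{\left(z{\left(26,T{\left(-5 - -5,4 \right)} \right)},-2437 \right)} = - (3144 + 952 \left(-2437\right)) = - (3144 - 2320024) = \left(-1\right) \left(-2316880\right) = 2316880$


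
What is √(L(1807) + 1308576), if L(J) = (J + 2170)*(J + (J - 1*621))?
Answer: √13211737 ≈ 3634.8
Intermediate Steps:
L(J) = (-621 + 2*J)*(2170 + J) (L(J) = (2170 + J)*(J + (J - 621)) = (2170 + J)*(J + (-621 + J)) = (2170 + J)*(-621 + 2*J) = (-621 + 2*J)*(2170 + J))
√(L(1807) + 1308576) = √((-1347570 + 2*1807² + 3719*1807) + 1308576) = √((-1347570 + 2*3265249 + 6720233) + 1308576) = √((-1347570 + 6530498 + 6720233) + 1308576) = √(11903161 + 1308576) = √13211737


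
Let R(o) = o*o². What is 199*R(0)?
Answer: 0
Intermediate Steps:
R(o) = o³
199*R(0) = 199*0³ = 199*0 = 0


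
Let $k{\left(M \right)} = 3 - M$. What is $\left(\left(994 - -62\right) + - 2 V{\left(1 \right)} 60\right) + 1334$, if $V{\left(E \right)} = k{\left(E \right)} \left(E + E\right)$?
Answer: $1910$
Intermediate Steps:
$V{\left(E \right)} = 2 E \left(3 - E\right)$ ($V{\left(E \right)} = \left(3 - E\right) \left(E + E\right) = \left(3 - E\right) 2 E = 2 E \left(3 - E\right)$)
$\left(\left(994 - -62\right) + - 2 V{\left(1 \right)} 60\right) + 1334 = \left(\left(994 - -62\right) + - 2 \cdot 2 \cdot 1 \left(3 - 1\right) 60\right) + 1334 = \left(\left(994 + 62\right) + - 2 \cdot 2 \cdot 1 \left(3 - 1\right) 60\right) + 1334 = \left(1056 + - 2 \cdot 2 \cdot 1 \cdot 2 \cdot 60\right) + 1334 = \left(1056 + \left(-2\right) 4 \cdot 60\right) + 1334 = \left(1056 - 480\right) + 1334 = 576 + 1334 = 1910$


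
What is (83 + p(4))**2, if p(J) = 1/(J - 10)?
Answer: 247009/36 ≈ 6861.4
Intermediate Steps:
p(J) = 1/(-10 + J)
(83 + p(4))**2 = (83 + 1/(-10 + 4))**2 = (83 + 1/(-6))**2 = (83 - 1/6)**2 = (497/6)**2 = 247009/36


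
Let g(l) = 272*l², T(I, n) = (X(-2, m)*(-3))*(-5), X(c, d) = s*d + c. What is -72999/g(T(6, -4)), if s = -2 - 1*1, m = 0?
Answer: -8111/27200 ≈ -0.29820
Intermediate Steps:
s = -3 (s = -2 - 1 = -3)
X(c, d) = c - 3*d (X(c, d) = -3*d + c = c - 3*d)
T(I, n) = -30 (T(I, n) = ((-2 - 3*0)*(-3))*(-5) = ((-2 + 0)*(-3))*(-5) = -2*(-3)*(-5) = 6*(-5) = -30)
-72999/g(T(6, -4)) = -72999/(272*(-30)²) = -72999/(272*900) = -72999/244800 = -72999*1/244800 = -8111/27200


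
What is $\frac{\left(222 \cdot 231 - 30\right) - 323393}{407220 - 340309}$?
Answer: $- \frac{272141}{66911} \approx -4.0672$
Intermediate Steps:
$\frac{\left(222 \cdot 231 - 30\right) - 323393}{407220 - 340309} = \frac{\left(51282 - 30\right) - 323393}{66911} = \left(51252 - 323393\right) \frac{1}{66911} = \left(-272141\right) \frac{1}{66911} = - \frac{272141}{66911}$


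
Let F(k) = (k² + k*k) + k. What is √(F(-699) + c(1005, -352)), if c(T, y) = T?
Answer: 18*√3017 ≈ 988.69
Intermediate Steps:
F(k) = k + 2*k² (F(k) = (k² + k²) + k = 2*k² + k = k + 2*k²)
√(F(-699) + c(1005, -352)) = √(-699*(1 + 2*(-699)) + 1005) = √(-699*(1 - 1398) + 1005) = √(-699*(-1397) + 1005) = √(976503 + 1005) = √977508 = 18*√3017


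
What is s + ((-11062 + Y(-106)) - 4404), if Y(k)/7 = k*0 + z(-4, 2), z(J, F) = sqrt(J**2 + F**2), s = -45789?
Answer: -61255 + 14*sqrt(5) ≈ -61224.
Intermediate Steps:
z(J, F) = sqrt(F**2 + J**2)
Y(k) = 14*sqrt(5) (Y(k) = 7*(k*0 + sqrt(2**2 + (-4)**2)) = 7*(0 + sqrt(4 + 16)) = 7*(0 + sqrt(20)) = 7*(0 + 2*sqrt(5)) = 7*(2*sqrt(5)) = 14*sqrt(5))
s + ((-11062 + Y(-106)) - 4404) = -45789 + ((-11062 + 14*sqrt(5)) - 4404) = -45789 + (-15466 + 14*sqrt(5)) = -61255 + 14*sqrt(5)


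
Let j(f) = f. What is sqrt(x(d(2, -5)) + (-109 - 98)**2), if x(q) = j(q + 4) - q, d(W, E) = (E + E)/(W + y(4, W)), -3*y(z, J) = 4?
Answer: sqrt(42853) ≈ 207.01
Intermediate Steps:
y(z, J) = -4/3 (y(z, J) = -1/3*4 = -4/3)
d(W, E) = 2*E/(-4/3 + W) (d(W, E) = (E + E)/(W - 4/3) = (2*E)/(-4/3 + W) = 2*E/(-4/3 + W))
x(q) = 4 (x(q) = (q + 4) - q = (4 + q) - q = 4)
sqrt(x(d(2, -5)) + (-109 - 98)**2) = sqrt(4 + (-109 - 98)**2) = sqrt(4 + (-207)**2) = sqrt(4 + 42849) = sqrt(42853)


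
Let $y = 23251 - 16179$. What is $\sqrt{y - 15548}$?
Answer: $2 i \sqrt{2119} \approx 92.065 i$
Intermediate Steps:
$y = 7072$ ($y = 23251 - 16179 = 7072$)
$\sqrt{y - 15548} = \sqrt{7072 - 15548} = \sqrt{-8476} = 2 i \sqrt{2119}$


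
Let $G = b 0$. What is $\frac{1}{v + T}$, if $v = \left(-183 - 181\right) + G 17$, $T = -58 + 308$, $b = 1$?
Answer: $- \frac{1}{114} \approx -0.0087719$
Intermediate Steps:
$G = 0$ ($G = 1 \cdot 0 = 0$)
$T = 250$
$v = -364$ ($v = \left(-183 - 181\right) + 0 \cdot 17 = -364 + 0 = -364$)
$\frac{1}{v + T} = \frac{1}{-364 + 250} = \frac{1}{-114} = - \frac{1}{114}$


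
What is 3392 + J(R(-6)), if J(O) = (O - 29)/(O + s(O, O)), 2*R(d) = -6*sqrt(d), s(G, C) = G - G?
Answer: 3393 - 29*I*sqrt(6)/18 ≈ 3393.0 - 3.9464*I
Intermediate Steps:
s(G, C) = 0
R(d) = -3*sqrt(d) (R(d) = (-6*sqrt(d))/2 = -3*sqrt(d))
J(O) = (-29 + O)/O (J(O) = (O - 29)/(O + 0) = (-29 + O)/O)
3392 + J(R(-6)) = 3392 + (-29 - 3*I*sqrt(6))/((-3*I*sqrt(6))) = 3392 + (I*sqrt(6)/18)*(-29 - 3*I*sqrt(6)) = 3392 + I*sqrt(6)*(-29 - 3*I*sqrt(6))/18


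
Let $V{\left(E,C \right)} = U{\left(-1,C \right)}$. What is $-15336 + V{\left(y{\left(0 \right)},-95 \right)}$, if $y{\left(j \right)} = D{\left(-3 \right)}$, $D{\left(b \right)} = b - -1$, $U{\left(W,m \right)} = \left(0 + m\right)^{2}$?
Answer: $-6311$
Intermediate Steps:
$U{\left(W,m \right)} = m^{2}$
$D{\left(b \right)} = 1 + b$ ($D{\left(b \right)} = b + 1 = 1 + b$)
$y{\left(j \right)} = -2$ ($y{\left(j \right)} = 1 - 3 = -2$)
$V{\left(E,C \right)} = C^{2}$
$-15336 + V{\left(y{\left(0 \right)},-95 \right)} = -15336 + \left(-95\right)^{2} = -15336 + 9025 = -6311$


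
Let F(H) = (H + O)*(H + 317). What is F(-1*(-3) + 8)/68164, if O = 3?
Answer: 1148/17041 ≈ 0.067367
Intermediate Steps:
F(H) = (3 + H)*(317 + H) (F(H) = (H + 3)*(H + 317) = (3 + H)*(317 + H))
F(-1*(-3) + 8)/68164 = (951 + (-1*(-3) + 8)² + 320*(-1*(-3) + 8))/68164 = (951 + (3 + 8)² + 320*(3 + 8))*(1/68164) = (951 + 11² + 320*11)*(1/68164) = (951 + 121 + 3520)*(1/68164) = 4592*(1/68164) = 1148/17041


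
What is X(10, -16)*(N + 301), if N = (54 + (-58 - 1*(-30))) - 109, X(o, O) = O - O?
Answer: 0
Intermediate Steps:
X(o, O) = 0
N = -83 (N = (54 + (-58 + 30)) - 109 = (54 - 28) - 109 = 26 - 109 = -83)
X(10, -16)*(N + 301) = 0*(-83 + 301) = 0*218 = 0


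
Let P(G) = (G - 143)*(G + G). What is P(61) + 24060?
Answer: 14056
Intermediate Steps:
P(G) = 2*G*(-143 + G) (P(G) = (-143 + G)*(2*G) = 2*G*(-143 + G))
P(61) + 24060 = 2*61*(-143 + 61) + 24060 = 2*61*(-82) + 24060 = -10004 + 24060 = 14056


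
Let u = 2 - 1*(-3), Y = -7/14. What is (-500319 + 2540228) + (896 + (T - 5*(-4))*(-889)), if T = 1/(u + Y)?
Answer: 18205447/9 ≈ 2.0228e+6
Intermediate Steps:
Y = -½ (Y = -7*1/14 = -½ ≈ -0.50000)
u = 5 (u = 2 + 3 = 5)
T = 2/9 (T = 1/(5 - ½) = 1/(9/2) = 2/9 ≈ 0.22222)
(-500319 + 2540228) + (896 + (T - 5*(-4))*(-889)) = (-500319 + 2540228) + (896 + (2/9 - 5*(-4))*(-889)) = 2039909 + (896 + (2/9 + 20)*(-889)) = 2039909 + (896 + (182/9)*(-889)) = 2039909 + (896 - 161798/9) = 2039909 - 153734/9 = 18205447/9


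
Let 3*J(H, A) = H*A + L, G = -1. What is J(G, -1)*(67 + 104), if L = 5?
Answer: 342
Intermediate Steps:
J(H, A) = 5/3 + A*H/3 (J(H, A) = (H*A + 5)/3 = (A*H + 5)/3 = (5 + A*H)/3 = 5/3 + A*H/3)
J(G, -1)*(67 + 104) = (5/3 + (⅓)*(-1)*(-1))*(67 + 104) = (5/3 + ⅓)*171 = 2*171 = 342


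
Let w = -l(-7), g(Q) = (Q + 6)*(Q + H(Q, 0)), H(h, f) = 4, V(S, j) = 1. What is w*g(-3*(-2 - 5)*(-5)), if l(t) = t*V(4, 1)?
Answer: 69993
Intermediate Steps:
l(t) = t (l(t) = t*1 = t)
g(Q) = (4 + Q)*(6 + Q) (g(Q) = (Q + 6)*(Q + 4) = (6 + Q)*(4 + Q) = (4 + Q)*(6 + Q))
w = 7 (w = -1*(-7) = 7)
w*g(-3*(-2 - 5)*(-5)) = 7*(24 + (-3*(-2 - 5)*(-5))² + 10*(-3*(-2 - 5)*(-5))) = 7*(24 + (-3*(-7)*(-5))² + 10*(-3*(-7)*(-5))) = 7*(24 + (21*(-5))² + 10*(21*(-5))) = 7*(24 + (-105)² + 10*(-105)) = 7*(24 + 11025 - 1050) = 7*9999 = 69993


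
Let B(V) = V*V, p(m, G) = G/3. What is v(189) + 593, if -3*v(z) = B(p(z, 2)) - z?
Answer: 17708/27 ≈ 655.85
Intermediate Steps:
p(m, G) = G/3 (p(m, G) = G*(⅓) = G/3)
B(V) = V²
v(z) = -4/27 + z/3 (v(z) = -(((⅓)*2)² - z)/3 = -((⅔)² - z)/3 = -(4/9 - z)/3 = -4/27 + z/3)
v(189) + 593 = (-4/27 + (⅓)*189) + 593 = (-4/27 + 63) + 593 = 1697/27 + 593 = 17708/27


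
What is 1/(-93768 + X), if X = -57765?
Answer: -1/151533 ≈ -6.5992e-6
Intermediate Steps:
1/(-93768 + X) = 1/(-93768 - 57765) = 1/(-151533) = -1/151533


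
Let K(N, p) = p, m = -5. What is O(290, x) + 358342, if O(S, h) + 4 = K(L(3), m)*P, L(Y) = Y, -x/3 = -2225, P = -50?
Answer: 358588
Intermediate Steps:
x = 6675 (x = -3*(-2225) = 6675)
O(S, h) = 246 (O(S, h) = -4 - 5*(-50) = -4 + 250 = 246)
O(290, x) + 358342 = 246 + 358342 = 358588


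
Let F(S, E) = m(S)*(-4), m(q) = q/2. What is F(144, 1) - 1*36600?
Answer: -36888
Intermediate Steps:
m(q) = q/2 (m(q) = q*(½) = q/2)
F(S, E) = -2*S (F(S, E) = (S/2)*(-4) = -2*S)
F(144, 1) - 1*36600 = -2*144 - 1*36600 = -288 - 36600 = -36888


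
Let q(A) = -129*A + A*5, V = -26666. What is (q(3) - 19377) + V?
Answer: -46415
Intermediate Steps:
q(A) = -124*A (q(A) = -129*A + 5*A = -124*A)
(q(3) - 19377) + V = (-124*3 - 19377) - 26666 = (-372 - 19377) - 26666 = -19749 - 26666 = -46415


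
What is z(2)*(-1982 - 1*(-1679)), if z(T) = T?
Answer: -606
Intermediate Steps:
z(2)*(-1982 - 1*(-1679)) = 2*(-1982 - 1*(-1679)) = 2*(-1982 + 1679) = 2*(-303) = -606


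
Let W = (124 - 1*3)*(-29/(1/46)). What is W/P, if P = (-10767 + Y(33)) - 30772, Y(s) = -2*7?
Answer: 161414/41553 ≈ 3.8845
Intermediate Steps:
Y(s) = -14
P = -41553 (P = (-10767 - 14) - 30772 = -10781 - 30772 = -41553)
W = -161414 (W = (124 - 3)*(-29/1/46) = 121*(-29*46) = 121*(-1334) = -161414)
W/P = -161414/(-41553) = -161414*(-1/41553) = 161414/41553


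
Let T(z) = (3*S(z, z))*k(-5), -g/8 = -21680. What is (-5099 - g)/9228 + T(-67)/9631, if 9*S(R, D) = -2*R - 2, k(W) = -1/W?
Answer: -2865713171/148124780 ≈ -19.347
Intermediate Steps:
g = 173440 (g = -8*(-21680) = 173440)
S(R, D) = -2/9 - 2*R/9 (S(R, D) = (-2*R - 2)/9 = (-2 - 2*R)/9 = -2/9 - 2*R/9)
T(z) = -2/15 - 2*z/15 (T(z) = (3*(-2/9 - 2*z/9))*(-1/(-5)) = (-2/3 - 2*z/3)*(-1*(-1/5)) = (-2/3 - 2*z/3)*(1/5) = -2/15 - 2*z/15)
(-5099 - g)/9228 + T(-67)/9631 = (-5099 - 1*173440)/9228 + (-2/15 - 2/15*(-67))/9631 = (-5099 - 173440)*(1/9228) + (-2/15 + 134/15)*(1/9631) = -178539*1/9228 + (44/5)*(1/9631) = -59513/3076 + 44/48155 = -2865713171/148124780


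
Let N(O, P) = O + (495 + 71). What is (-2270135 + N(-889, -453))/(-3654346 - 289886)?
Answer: 1135229/1972116 ≈ 0.57564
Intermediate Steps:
N(O, P) = 566 + O (N(O, P) = O + 566 = 566 + O)
(-2270135 + N(-889, -453))/(-3654346 - 289886) = (-2270135 + (566 - 889))/(-3654346 - 289886) = (-2270135 - 323)/(-3944232) = -2270458*(-1/3944232) = 1135229/1972116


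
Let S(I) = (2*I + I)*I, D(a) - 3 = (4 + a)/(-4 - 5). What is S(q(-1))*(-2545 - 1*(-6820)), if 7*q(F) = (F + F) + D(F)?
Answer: 5700/49 ≈ 116.33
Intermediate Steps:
D(a) = 23/9 - a/9 (D(a) = 3 + (4 + a)/(-4 - 5) = 3 + (4 + a)/(-9) = 3 + (4 + a)*(-⅑) = 3 + (-4/9 - a/9) = 23/9 - a/9)
q(F) = 23/63 + 17*F/63 (q(F) = ((F + F) + (23/9 - F/9))/7 = (2*F + (23/9 - F/9))/7 = (23/9 + 17*F/9)/7 = 23/63 + 17*F/63)
S(I) = 3*I² (S(I) = (3*I)*I = 3*I²)
S(q(-1))*(-2545 - 1*(-6820)) = (3*(23/63 + (17/63)*(-1))²)*(-2545 - 1*(-6820)) = (3*(23/63 - 17/63)²)*(-2545 + 6820) = (3*(2/21)²)*4275 = (3*(4/441))*4275 = (4/147)*4275 = 5700/49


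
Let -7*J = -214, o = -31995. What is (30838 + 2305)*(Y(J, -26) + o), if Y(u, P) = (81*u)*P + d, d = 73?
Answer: -22342955734/7 ≈ -3.1918e+9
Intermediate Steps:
J = 214/7 (J = -⅐*(-214) = 214/7 ≈ 30.571)
Y(u, P) = 73 + 81*P*u (Y(u, P) = (81*u)*P + 73 = 81*P*u + 73 = 73 + 81*P*u)
(30838 + 2305)*(Y(J, -26) + o) = (30838 + 2305)*((73 + 81*(-26)*(214/7)) - 31995) = 33143*((73 - 450684/7) - 31995) = 33143*(-450173/7 - 31995) = 33143*(-674138/7) = -22342955734/7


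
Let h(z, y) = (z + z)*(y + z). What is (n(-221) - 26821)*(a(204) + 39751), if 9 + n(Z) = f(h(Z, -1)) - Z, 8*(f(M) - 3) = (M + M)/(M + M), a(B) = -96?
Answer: -8440447785/8 ≈ -1.0551e+9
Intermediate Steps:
h(z, y) = 2*z*(y + z) (h(z, y) = (2*z)*(y + z) = 2*z*(y + z))
f(M) = 25/8 (f(M) = 3 + ((M + M)/(M + M))/8 = 3 + ((2*M)/((2*M)))/8 = 3 + ((2*M)*(1/(2*M)))/8 = 3 + (⅛)*1 = 3 + ⅛ = 25/8)
n(Z) = -47/8 - Z (n(Z) = -9 + (25/8 - Z) = -47/8 - Z)
(n(-221) - 26821)*(a(204) + 39751) = ((-47/8 - 1*(-221)) - 26821)*(-96 + 39751) = ((-47/8 + 221) - 26821)*39655 = (1721/8 - 26821)*39655 = -212847/8*39655 = -8440447785/8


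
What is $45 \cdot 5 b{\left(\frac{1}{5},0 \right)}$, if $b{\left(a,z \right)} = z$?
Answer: $0$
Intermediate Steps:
$45 \cdot 5 b{\left(\frac{1}{5},0 \right)} = 45 \cdot 5 \cdot 0 = 225 \cdot 0 = 0$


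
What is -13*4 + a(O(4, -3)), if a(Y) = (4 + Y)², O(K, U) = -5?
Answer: -51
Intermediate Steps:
-13*4 + a(O(4, -3)) = -13*4 + (4 - 5)² = -52 + (-1)² = -52 + 1 = -51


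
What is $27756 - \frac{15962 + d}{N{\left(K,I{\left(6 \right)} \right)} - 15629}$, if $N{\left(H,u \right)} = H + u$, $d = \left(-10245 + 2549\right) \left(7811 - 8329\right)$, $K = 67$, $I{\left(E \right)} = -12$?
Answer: $\frac{218137217}{7787} \approx 28013.0$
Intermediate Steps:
$d = 3986528$ ($d = \left(-7696\right) \left(-518\right) = 3986528$)
$27756 - \frac{15962 + d}{N{\left(K,I{\left(6 \right)} \right)} - 15629} = 27756 - \frac{15962 + 3986528}{\left(67 - 12\right) - 15629} = 27756 - \frac{4002490}{55 - 15629} = 27756 - \frac{4002490}{-15574} = 27756 - 4002490 \left(- \frac{1}{15574}\right) = 27756 - - \frac{2001245}{7787} = 27756 + \frac{2001245}{7787} = \frac{218137217}{7787}$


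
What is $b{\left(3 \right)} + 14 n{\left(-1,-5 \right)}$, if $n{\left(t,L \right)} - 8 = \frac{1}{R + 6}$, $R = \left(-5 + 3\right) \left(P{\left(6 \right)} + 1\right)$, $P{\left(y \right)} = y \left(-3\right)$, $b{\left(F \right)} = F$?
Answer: $\frac{2307}{20} \approx 115.35$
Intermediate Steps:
$P{\left(y \right)} = - 3 y$
$R = 34$ ($R = \left(-5 + 3\right) \left(\left(-3\right) 6 + 1\right) = - 2 \left(-18 + 1\right) = \left(-2\right) \left(-17\right) = 34$)
$n{\left(t,L \right)} = \frac{321}{40}$ ($n{\left(t,L \right)} = 8 + \frac{1}{34 + 6} = 8 + \frac{1}{40} = \frac{321}{40}$)
$b{\left(3 \right)} + 14 n{\left(-1,-5 \right)} = 3 + 14 \cdot \frac{321}{40} = 3 + \frac{2247}{20} = \frac{2307}{20}$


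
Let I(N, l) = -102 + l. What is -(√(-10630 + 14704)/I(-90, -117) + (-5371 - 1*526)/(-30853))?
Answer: -5897/30853 + √4074/219 ≈ 0.10032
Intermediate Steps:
-(√(-10630 + 14704)/I(-90, -117) + (-5371 - 1*526)/(-30853)) = -(√(-10630 + 14704)/(-102 - 117) + (-5371 - 1*526)/(-30853)) = -(√4074/(-219) + (-5371 - 526)*(-1/30853)) = -(√4074*(-1/219) - 5897*(-1/30853)) = -(-√4074/219 + 5897/30853) = -(5897/30853 - √4074/219) = -5897/30853 + √4074/219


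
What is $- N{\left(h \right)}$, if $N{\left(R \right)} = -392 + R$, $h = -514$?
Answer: $906$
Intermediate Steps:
$- N{\left(h \right)} = - (-392 - 514) = \left(-1\right) \left(-906\right) = 906$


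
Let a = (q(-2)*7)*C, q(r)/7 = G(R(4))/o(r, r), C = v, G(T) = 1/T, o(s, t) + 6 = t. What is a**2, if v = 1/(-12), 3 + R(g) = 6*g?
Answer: 49/82944 ≈ 0.00059076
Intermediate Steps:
o(s, t) = -6 + t
R(g) = -3 + 6*g
v = -1/12 ≈ -0.083333
C = -1/12 ≈ -0.083333
q(r) = 1/(3*(-6 + r)) (q(r) = 7*(1/((-3 + 6*4)*(-6 + r))) = 7*(1/((-3 + 24)*(-6 + r))) = 7*(1/(21*(-6 + r))) = 1/(3*(-6 + r)))
a = 7/288 (a = ((1/(3*(-6 - 2)))*7)*(-1/12) = (((1/3)/(-8))*7)*(-1/12) = (((1/3)*(-1/8))*7)*(-1/12) = -1/24*7*(-1/12) = -7/24*(-1/12) = 7/288 ≈ 0.024306)
a**2 = (7/288)**2 = 49/82944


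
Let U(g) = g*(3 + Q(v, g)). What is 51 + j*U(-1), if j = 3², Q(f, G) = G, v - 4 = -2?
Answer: 33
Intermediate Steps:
v = 2 (v = 4 - 2 = 2)
j = 9
U(g) = g*(3 + g)
51 + j*U(-1) = 51 + 9*(-(3 - 1)) = 51 + 9*(-1*2) = 51 + 9*(-2) = 51 - 18 = 33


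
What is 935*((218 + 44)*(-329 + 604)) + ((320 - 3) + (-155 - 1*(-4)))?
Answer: 67366916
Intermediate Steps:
935*((218 + 44)*(-329 + 604)) + ((320 - 3) + (-155 - 1*(-4))) = 935*(262*275) + (317 + (-155 + 4)) = 935*72050 + (317 - 151) = 67366750 + 166 = 67366916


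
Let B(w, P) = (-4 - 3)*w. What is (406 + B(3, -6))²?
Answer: 148225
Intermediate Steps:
B(w, P) = -7*w
(406 + B(3, -6))² = (406 - 7*3)² = (406 - 21)² = 385² = 148225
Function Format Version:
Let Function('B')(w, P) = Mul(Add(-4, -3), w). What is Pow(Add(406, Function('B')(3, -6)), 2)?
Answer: 148225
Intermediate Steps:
Function('B')(w, P) = Mul(-7, w)
Pow(Add(406, Function('B')(3, -6)), 2) = Pow(Add(406, Mul(-7, 3)), 2) = Pow(Add(406, -21), 2) = Pow(385, 2) = 148225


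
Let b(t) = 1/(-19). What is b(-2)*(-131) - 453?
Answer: -8476/19 ≈ -446.11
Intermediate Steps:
b(t) = -1/19
b(-2)*(-131) - 453 = -1/19*(-131) - 453 = 131/19 - 453 = -8476/19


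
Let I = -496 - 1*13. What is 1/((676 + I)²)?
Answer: 1/27889 ≈ 3.5856e-5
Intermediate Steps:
I = -509 (I = -496 - 13 = -509)
1/((676 + I)²) = 1/((676 - 509)²) = 1/(167²) = 1/27889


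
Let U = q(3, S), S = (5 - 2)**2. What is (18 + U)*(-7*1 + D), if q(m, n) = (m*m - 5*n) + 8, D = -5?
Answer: 120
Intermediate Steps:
S = 9 (S = 3**2 = 9)
q(m, n) = 8 + m**2 - 5*n (q(m, n) = (m**2 - 5*n) + 8 = 8 + m**2 - 5*n)
U = -28 (U = 8 + 3**2 - 5*9 = 8 + 9 - 45 = -28)
(18 + U)*(-7*1 + D) = (18 - 28)*(-7*1 - 5) = -10*(-7 - 5) = -10*(-12) = 120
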